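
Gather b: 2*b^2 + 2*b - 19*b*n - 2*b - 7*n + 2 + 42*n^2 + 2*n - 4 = 2*b^2 - 19*b*n + 42*n^2 - 5*n - 2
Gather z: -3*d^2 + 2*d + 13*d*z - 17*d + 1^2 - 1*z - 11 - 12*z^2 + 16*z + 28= -3*d^2 - 15*d - 12*z^2 + z*(13*d + 15) + 18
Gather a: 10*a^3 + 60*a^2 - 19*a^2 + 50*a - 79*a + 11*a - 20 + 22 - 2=10*a^3 + 41*a^2 - 18*a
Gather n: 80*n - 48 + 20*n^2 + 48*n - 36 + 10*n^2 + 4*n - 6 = 30*n^2 + 132*n - 90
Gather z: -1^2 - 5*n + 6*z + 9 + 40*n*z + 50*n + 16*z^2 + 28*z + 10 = 45*n + 16*z^2 + z*(40*n + 34) + 18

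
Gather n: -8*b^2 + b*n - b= -8*b^2 + b*n - b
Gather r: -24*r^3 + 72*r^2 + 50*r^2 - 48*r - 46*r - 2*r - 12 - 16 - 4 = -24*r^3 + 122*r^2 - 96*r - 32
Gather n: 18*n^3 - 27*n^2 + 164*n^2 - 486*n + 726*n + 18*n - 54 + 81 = 18*n^3 + 137*n^2 + 258*n + 27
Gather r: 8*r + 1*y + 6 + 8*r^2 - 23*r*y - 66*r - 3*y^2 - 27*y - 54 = 8*r^2 + r*(-23*y - 58) - 3*y^2 - 26*y - 48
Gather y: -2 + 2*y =2*y - 2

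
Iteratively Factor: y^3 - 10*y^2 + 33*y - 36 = (y - 3)*(y^2 - 7*y + 12) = (y - 4)*(y - 3)*(y - 3)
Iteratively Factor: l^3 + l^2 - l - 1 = (l + 1)*(l^2 - 1) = (l + 1)^2*(l - 1)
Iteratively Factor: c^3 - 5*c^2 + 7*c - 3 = (c - 3)*(c^2 - 2*c + 1) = (c - 3)*(c - 1)*(c - 1)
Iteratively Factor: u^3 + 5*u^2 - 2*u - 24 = (u - 2)*(u^2 + 7*u + 12) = (u - 2)*(u + 3)*(u + 4)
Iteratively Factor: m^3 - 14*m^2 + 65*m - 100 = (m - 5)*(m^2 - 9*m + 20) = (m - 5)^2*(m - 4)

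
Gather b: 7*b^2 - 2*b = 7*b^2 - 2*b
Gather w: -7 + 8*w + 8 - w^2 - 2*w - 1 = -w^2 + 6*w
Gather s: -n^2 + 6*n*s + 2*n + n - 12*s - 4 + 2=-n^2 + 3*n + s*(6*n - 12) - 2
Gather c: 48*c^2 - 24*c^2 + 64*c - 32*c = 24*c^2 + 32*c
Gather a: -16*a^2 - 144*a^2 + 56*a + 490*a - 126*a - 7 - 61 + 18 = -160*a^2 + 420*a - 50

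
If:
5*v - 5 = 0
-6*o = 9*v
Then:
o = -3/2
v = 1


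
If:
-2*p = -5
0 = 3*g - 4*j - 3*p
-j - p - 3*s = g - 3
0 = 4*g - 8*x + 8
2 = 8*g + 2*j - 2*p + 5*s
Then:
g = 163/158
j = -87/79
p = 5/2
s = 15/79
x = 479/316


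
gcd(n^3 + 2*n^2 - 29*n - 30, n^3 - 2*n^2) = 1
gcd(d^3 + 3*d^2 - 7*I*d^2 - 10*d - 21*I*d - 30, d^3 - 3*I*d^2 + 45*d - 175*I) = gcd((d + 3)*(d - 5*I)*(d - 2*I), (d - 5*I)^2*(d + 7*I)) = d - 5*I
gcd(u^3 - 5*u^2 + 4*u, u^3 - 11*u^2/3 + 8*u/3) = u^2 - u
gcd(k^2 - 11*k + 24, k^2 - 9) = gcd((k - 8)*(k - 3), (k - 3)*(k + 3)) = k - 3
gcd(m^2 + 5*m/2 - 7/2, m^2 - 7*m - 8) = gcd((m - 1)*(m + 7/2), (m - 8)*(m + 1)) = 1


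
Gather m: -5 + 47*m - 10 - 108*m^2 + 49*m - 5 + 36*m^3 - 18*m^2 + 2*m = 36*m^3 - 126*m^2 + 98*m - 20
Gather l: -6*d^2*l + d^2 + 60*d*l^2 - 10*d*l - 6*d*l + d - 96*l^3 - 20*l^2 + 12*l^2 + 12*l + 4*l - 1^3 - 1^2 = d^2 + d - 96*l^3 + l^2*(60*d - 8) + l*(-6*d^2 - 16*d + 16) - 2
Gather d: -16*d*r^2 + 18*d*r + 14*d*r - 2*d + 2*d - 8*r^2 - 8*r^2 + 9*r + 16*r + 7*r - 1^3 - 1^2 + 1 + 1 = d*(-16*r^2 + 32*r) - 16*r^2 + 32*r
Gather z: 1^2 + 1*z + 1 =z + 2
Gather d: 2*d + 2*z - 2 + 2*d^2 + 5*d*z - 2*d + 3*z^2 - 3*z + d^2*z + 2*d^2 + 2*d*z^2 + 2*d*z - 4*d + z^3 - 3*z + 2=d^2*(z + 4) + d*(2*z^2 + 7*z - 4) + z^3 + 3*z^2 - 4*z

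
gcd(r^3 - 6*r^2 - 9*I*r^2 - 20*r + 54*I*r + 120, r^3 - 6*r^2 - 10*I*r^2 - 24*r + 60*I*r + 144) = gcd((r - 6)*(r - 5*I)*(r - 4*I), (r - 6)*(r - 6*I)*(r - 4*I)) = r^2 + r*(-6 - 4*I) + 24*I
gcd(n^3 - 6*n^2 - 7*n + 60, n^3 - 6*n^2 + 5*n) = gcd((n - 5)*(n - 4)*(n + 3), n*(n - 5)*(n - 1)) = n - 5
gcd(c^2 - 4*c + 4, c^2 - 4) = c - 2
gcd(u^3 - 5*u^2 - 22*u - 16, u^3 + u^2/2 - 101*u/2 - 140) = u - 8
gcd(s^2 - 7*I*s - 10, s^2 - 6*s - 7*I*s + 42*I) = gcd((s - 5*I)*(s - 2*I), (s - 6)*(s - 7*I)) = 1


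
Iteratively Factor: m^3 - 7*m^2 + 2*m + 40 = (m + 2)*(m^2 - 9*m + 20) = (m - 4)*(m + 2)*(m - 5)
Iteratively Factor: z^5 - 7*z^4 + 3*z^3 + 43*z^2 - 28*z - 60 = (z - 2)*(z^4 - 5*z^3 - 7*z^2 + 29*z + 30) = (z - 2)*(z + 1)*(z^3 - 6*z^2 - z + 30) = (z - 3)*(z - 2)*(z + 1)*(z^2 - 3*z - 10) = (z - 5)*(z - 3)*(z - 2)*(z + 1)*(z + 2)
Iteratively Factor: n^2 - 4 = (n + 2)*(n - 2)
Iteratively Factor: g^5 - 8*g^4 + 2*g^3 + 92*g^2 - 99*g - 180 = (g - 3)*(g^4 - 5*g^3 - 13*g^2 + 53*g + 60) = (g - 5)*(g - 3)*(g^3 - 13*g - 12) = (g - 5)*(g - 3)*(g + 1)*(g^2 - g - 12) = (g - 5)*(g - 4)*(g - 3)*(g + 1)*(g + 3)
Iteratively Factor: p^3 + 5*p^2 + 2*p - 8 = (p - 1)*(p^2 + 6*p + 8) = (p - 1)*(p + 4)*(p + 2)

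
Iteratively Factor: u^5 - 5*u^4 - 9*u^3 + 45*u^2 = (u + 3)*(u^4 - 8*u^3 + 15*u^2) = u*(u + 3)*(u^3 - 8*u^2 + 15*u) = u*(u - 3)*(u + 3)*(u^2 - 5*u) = u*(u - 5)*(u - 3)*(u + 3)*(u)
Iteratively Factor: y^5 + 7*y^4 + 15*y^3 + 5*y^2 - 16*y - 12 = (y + 2)*(y^4 + 5*y^3 + 5*y^2 - 5*y - 6) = (y - 1)*(y + 2)*(y^3 + 6*y^2 + 11*y + 6) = (y - 1)*(y + 1)*(y + 2)*(y^2 + 5*y + 6) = (y - 1)*(y + 1)*(y + 2)*(y + 3)*(y + 2)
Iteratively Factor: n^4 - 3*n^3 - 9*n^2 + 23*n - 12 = (n + 3)*(n^3 - 6*n^2 + 9*n - 4) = (n - 4)*(n + 3)*(n^2 - 2*n + 1) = (n - 4)*(n - 1)*(n + 3)*(n - 1)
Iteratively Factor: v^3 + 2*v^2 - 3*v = (v)*(v^2 + 2*v - 3) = v*(v + 3)*(v - 1)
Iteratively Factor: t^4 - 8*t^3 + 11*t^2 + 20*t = (t - 5)*(t^3 - 3*t^2 - 4*t) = t*(t - 5)*(t^2 - 3*t - 4) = t*(t - 5)*(t + 1)*(t - 4)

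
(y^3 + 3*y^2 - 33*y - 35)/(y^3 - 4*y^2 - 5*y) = (y + 7)/y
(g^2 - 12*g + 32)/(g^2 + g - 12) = (g^2 - 12*g + 32)/(g^2 + g - 12)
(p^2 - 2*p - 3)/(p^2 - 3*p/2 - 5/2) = 2*(p - 3)/(2*p - 5)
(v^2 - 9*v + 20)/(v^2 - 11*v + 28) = (v - 5)/(v - 7)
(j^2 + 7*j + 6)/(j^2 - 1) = (j + 6)/(j - 1)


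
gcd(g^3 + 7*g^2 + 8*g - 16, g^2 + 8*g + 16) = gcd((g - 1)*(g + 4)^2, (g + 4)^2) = g^2 + 8*g + 16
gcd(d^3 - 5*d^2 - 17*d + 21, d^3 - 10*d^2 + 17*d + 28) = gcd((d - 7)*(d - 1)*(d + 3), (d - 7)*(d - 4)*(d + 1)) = d - 7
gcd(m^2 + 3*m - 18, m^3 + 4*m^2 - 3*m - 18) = 1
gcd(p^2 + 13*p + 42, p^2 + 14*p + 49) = p + 7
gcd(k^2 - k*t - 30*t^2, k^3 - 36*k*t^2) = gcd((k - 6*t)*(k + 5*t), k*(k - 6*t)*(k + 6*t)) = -k + 6*t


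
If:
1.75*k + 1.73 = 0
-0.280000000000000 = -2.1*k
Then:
No Solution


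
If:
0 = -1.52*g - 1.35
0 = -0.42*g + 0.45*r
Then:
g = -0.89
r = -0.83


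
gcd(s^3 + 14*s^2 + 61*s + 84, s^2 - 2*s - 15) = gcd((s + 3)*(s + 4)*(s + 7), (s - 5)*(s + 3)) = s + 3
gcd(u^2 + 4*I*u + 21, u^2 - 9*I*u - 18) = u - 3*I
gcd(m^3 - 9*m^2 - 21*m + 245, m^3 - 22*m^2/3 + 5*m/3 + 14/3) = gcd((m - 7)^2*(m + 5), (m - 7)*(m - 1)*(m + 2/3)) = m - 7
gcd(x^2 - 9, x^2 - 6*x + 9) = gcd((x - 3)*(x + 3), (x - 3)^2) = x - 3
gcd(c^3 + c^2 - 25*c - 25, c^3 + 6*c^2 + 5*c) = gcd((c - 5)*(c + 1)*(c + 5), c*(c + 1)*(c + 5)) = c^2 + 6*c + 5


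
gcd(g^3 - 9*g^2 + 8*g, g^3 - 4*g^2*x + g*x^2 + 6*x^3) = 1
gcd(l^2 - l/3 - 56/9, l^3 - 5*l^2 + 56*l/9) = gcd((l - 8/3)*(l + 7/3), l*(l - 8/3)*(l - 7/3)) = l - 8/3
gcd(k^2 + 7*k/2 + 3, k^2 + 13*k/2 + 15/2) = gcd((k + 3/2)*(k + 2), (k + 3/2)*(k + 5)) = k + 3/2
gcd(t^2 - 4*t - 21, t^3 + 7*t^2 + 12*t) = t + 3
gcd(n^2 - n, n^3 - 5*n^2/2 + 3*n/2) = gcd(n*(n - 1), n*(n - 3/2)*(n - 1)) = n^2 - n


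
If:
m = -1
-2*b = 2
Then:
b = -1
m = -1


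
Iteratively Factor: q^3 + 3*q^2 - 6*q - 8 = (q - 2)*(q^2 + 5*q + 4) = (q - 2)*(q + 1)*(q + 4)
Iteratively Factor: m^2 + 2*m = (m + 2)*(m)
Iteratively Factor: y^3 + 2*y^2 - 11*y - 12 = (y + 1)*(y^2 + y - 12) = (y + 1)*(y + 4)*(y - 3)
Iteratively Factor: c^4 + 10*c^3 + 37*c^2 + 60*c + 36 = (c + 2)*(c^3 + 8*c^2 + 21*c + 18) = (c + 2)*(c + 3)*(c^2 + 5*c + 6) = (c + 2)*(c + 3)^2*(c + 2)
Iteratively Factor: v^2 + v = (v + 1)*(v)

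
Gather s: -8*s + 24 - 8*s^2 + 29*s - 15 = -8*s^2 + 21*s + 9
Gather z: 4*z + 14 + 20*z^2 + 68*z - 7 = 20*z^2 + 72*z + 7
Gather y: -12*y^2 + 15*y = -12*y^2 + 15*y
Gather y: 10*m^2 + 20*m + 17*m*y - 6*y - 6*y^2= 10*m^2 + 20*m - 6*y^2 + y*(17*m - 6)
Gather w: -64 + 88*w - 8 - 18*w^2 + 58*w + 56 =-18*w^2 + 146*w - 16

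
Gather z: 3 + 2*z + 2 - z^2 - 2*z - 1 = 4 - z^2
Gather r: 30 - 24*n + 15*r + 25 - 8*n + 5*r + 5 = -32*n + 20*r + 60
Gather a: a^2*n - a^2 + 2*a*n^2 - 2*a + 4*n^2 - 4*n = a^2*(n - 1) + a*(2*n^2 - 2) + 4*n^2 - 4*n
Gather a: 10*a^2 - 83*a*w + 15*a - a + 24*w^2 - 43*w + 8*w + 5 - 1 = 10*a^2 + a*(14 - 83*w) + 24*w^2 - 35*w + 4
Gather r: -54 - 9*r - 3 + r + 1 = -8*r - 56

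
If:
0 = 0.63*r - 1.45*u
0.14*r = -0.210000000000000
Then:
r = -1.50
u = -0.65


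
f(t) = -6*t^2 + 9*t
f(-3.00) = -81.00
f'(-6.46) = 86.52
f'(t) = 9 - 12*t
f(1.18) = 2.27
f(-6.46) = -308.53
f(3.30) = -35.64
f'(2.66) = -22.92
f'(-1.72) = 29.64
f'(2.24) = -17.88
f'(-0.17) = 11.04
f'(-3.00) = 45.00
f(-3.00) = -81.00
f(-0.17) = -1.70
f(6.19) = -174.19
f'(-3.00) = 45.00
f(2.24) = -9.95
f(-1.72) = -33.23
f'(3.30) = -30.60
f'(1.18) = -5.16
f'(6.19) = -65.28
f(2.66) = -18.51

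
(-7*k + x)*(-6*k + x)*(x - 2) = 42*k^2*x - 84*k^2 - 13*k*x^2 + 26*k*x + x^3 - 2*x^2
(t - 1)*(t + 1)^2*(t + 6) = t^4 + 7*t^3 + 5*t^2 - 7*t - 6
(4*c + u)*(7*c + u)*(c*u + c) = 28*c^3*u + 28*c^3 + 11*c^2*u^2 + 11*c^2*u + c*u^3 + c*u^2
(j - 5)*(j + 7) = j^2 + 2*j - 35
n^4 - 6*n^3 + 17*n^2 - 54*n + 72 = (n - 4)*(n - 2)*(n - 3*I)*(n + 3*I)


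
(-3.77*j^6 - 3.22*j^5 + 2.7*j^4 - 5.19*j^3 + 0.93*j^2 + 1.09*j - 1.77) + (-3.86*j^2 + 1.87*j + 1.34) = -3.77*j^6 - 3.22*j^5 + 2.7*j^4 - 5.19*j^3 - 2.93*j^2 + 2.96*j - 0.43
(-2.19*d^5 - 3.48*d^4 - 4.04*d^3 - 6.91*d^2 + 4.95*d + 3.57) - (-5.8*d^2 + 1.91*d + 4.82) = -2.19*d^5 - 3.48*d^4 - 4.04*d^3 - 1.11*d^2 + 3.04*d - 1.25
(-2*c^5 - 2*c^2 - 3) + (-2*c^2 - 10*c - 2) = -2*c^5 - 4*c^2 - 10*c - 5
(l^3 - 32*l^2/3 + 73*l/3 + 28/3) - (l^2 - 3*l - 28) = l^3 - 35*l^2/3 + 82*l/3 + 112/3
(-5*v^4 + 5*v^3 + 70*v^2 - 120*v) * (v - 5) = -5*v^5 + 30*v^4 + 45*v^3 - 470*v^2 + 600*v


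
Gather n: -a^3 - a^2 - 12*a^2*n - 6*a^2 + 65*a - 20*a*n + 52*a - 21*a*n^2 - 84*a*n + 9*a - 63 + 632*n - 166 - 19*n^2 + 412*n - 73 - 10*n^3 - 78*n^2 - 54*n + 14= -a^3 - 7*a^2 + 126*a - 10*n^3 + n^2*(-21*a - 97) + n*(-12*a^2 - 104*a + 990) - 288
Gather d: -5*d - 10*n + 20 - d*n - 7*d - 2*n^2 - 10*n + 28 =d*(-n - 12) - 2*n^2 - 20*n + 48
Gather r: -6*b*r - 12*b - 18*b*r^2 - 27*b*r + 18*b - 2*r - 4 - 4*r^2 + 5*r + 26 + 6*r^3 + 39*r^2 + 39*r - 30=6*b + 6*r^3 + r^2*(35 - 18*b) + r*(42 - 33*b) - 8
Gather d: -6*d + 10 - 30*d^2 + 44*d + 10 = -30*d^2 + 38*d + 20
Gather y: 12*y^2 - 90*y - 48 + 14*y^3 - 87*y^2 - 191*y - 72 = 14*y^3 - 75*y^2 - 281*y - 120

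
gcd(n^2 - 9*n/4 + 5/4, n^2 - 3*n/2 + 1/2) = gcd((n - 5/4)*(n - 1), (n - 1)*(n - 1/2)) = n - 1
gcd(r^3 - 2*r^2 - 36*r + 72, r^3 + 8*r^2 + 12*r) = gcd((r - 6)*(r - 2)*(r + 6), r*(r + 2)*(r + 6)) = r + 6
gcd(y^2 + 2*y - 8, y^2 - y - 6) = 1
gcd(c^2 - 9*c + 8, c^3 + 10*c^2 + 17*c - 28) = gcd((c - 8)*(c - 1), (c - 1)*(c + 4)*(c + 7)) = c - 1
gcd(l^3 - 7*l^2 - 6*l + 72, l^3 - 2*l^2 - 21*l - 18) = l^2 - 3*l - 18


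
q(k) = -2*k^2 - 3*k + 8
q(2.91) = -17.67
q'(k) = -4*k - 3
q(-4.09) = -13.19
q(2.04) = -6.44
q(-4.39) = -17.37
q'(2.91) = -14.64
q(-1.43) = 8.20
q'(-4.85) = 16.40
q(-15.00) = -397.00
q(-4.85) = -24.50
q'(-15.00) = 57.00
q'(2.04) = -11.16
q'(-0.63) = -0.48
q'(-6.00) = 21.00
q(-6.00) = -46.00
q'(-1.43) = 2.72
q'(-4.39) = 14.56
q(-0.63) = 9.10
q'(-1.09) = 1.36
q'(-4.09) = 13.36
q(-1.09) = 8.89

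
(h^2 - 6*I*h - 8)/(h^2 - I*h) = (h^2 - 6*I*h - 8)/(h*(h - I))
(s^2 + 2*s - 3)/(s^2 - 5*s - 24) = (s - 1)/(s - 8)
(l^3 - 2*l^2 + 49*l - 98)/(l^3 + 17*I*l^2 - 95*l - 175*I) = (l^2 - l*(2 + 7*I) + 14*I)/(l^2 + 10*I*l - 25)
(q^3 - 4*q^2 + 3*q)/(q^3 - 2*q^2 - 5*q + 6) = q/(q + 2)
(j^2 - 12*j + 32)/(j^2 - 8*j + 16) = (j - 8)/(j - 4)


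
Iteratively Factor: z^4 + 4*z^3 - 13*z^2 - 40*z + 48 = (z - 1)*(z^3 + 5*z^2 - 8*z - 48) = (z - 1)*(z + 4)*(z^2 + z - 12) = (z - 3)*(z - 1)*(z + 4)*(z + 4)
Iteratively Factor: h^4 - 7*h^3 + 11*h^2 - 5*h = (h - 5)*(h^3 - 2*h^2 + h) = h*(h - 5)*(h^2 - 2*h + 1) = h*(h - 5)*(h - 1)*(h - 1)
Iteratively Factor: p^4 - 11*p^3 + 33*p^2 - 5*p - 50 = (p - 2)*(p^3 - 9*p^2 + 15*p + 25) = (p - 5)*(p - 2)*(p^2 - 4*p - 5) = (p - 5)*(p - 2)*(p + 1)*(p - 5)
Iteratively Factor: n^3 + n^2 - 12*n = (n)*(n^2 + n - 12) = n*(n + 4)*(n - 3)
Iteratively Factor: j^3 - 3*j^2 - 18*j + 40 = (j - 2)*(j^2 - j - 20) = (j - 5)*(j - 2)*(j + 4)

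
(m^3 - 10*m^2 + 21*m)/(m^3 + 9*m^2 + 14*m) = (m^2 - 10*m + 21)/(m^2 + 9*m + 14)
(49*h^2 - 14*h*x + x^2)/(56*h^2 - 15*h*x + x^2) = (-7*h + x)/(-8*h + x)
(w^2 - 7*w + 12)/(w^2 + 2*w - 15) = (w - 4)/(w + 5)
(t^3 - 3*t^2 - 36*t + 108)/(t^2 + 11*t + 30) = (t^2 - 9*t + 18)/(t + 5)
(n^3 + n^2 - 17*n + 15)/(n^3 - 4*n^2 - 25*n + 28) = (n^2 + 2*n - 15)/(n^2 - 3*n - 28)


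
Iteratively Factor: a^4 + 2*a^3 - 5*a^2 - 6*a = (a - 2)*(a^3 + 4*a^2 + 3*a) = a*(a - 2)*(a^2 + 4*a + 3) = a*(a - 2)*(a + 1)*(a + 3)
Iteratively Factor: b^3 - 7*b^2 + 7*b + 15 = (b + 1)*(b^2 - 8*b + 15) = (b - 3)*(b + 1)*(b - 5)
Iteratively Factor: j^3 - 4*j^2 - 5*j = (j - 5)*(j^2 + j) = (j - 5)*(j + 1)*(j)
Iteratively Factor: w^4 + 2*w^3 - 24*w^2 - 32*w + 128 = (w + 4)*(w^3 - 2*w^2 - 16*w + 32) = (w - 2)*(w + 4)*(w^2 - 16) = (w - 4)*(w - 2)*(w + 4)*(w + 4)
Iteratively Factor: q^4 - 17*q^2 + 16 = (q + 4)*(q^3 - 4*q^2 - q + 4) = (q + 1)*(q + 4)*(q^2 - 5*q + 4) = (q - 4)*(q + 1)*(q + 4)*(q - 1)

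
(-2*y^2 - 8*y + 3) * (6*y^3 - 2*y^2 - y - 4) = -12*y^5 - 44*y^4 + 36*y^3 + 10*y^2 + 29*y - 12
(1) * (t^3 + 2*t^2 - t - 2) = t^3 + 2*t^2 - t - 2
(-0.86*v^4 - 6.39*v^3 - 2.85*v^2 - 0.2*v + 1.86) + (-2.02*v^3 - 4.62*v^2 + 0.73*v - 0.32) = -0.86*v^4 - 8.41*v^3 - 7.47*v^2 + 0.53*v + 1.54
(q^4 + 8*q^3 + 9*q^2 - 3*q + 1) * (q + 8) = q^5 + 16*q^4 + 73*q^3 + 69*q^2 - 23*q + 8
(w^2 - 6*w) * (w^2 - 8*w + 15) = w^4 - 14*w^3 + 63*w^2 - 90*w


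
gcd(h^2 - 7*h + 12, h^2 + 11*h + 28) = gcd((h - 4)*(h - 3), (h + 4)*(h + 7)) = 1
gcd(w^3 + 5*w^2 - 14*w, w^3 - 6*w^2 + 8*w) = w^2 - 2*w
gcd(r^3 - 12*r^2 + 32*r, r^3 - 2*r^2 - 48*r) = r^2 - 8*r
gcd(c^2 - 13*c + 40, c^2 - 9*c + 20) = c - 5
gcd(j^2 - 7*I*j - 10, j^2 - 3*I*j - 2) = j - 2*I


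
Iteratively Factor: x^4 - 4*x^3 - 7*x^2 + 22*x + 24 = (x + 1)*(x^3 - 5*x^2 - 2*x + 24) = (x - 4)*(x + 1)*(x^2 - x - 6) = (x - 4)*(x - 3)*(x + 1)*(x + 2)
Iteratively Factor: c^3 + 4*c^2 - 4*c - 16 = (c + 4)*(c^2 - 4) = (c + 2)*(c + 4)*(c - 2)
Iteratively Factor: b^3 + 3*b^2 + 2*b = (b + 1)*(b^2 + 2*b) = (b + 1)*(b + 2)*(b)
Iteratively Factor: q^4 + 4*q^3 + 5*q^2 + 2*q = (q + 1)*(q^3 + 3*q^2 + 2*q) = q*(q + 1)*(q^2 + 3*q + 2) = q*(q + 1)^2*(q + 2)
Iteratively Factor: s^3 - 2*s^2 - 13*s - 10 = (s + 1)*(s^2 - 3*s - 10) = (s - 5)*(s + 1)*(s + 2)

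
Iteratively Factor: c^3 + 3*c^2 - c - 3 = (c + 1)*(c^2 + 2*c - 3) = (c - 1)*(c + 1)*(c + 3)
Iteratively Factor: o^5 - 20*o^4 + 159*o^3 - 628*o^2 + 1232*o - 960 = (o - 5)*(o^4 - 15*o^3 + 84*o^2 - 208*o + 192) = (o - 5)*(o - 4)*(o^3 - 11*o^2 + 40*o - 48) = (o - 5)*(o - 4)*(o - 3)*(o^2 - 8*o + 16) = (o - 5)*(o - 4)^2*(o - 3)*(o - 4)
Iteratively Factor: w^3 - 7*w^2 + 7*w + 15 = (w - 5)*(w^2 - 2*w - 3) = (w - 5)*(w - 3)*(w + 1)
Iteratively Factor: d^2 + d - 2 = (d - 1)*(d + 2)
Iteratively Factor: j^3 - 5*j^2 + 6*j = (j - 3)*(j^2 - 2*j) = (j - 3)*(j - 2)*(j)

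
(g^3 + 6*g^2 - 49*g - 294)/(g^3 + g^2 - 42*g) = (g^2 - g - 42)/(g*(g - 6))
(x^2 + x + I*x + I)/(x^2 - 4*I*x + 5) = (x + 1)/(x - 5*I)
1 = 1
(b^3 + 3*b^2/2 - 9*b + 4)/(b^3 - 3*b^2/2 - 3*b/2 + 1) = (b + 4)/(b + 1)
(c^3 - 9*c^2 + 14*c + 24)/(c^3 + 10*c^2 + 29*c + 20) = (c^2 - 10*c + 24)/(c^2 + 9*c + 20)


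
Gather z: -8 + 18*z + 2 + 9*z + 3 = 27*z - 3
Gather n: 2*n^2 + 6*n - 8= 2*n^2 + 6*n - 8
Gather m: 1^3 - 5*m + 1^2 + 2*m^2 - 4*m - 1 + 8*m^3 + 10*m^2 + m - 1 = 8*m^3 + 12*m^2 - 8*m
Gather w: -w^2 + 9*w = -w^2 + 9*w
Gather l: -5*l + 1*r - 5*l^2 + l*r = -5*l^2 + l*(r - 5) + r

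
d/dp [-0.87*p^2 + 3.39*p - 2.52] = 3.39 - 1.74*p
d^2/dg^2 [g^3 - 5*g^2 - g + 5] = 6*g - 10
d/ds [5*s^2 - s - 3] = 10*s - 1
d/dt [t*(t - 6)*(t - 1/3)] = 3*t^2 - 38*t/3 + 2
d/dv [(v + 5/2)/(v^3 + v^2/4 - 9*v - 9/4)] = 4*(4*v^3 + v^2 - 36*v - (2*v + 5)*(6*v^2 + v - 18) - 9)/(4*v^3 + v^2 - 36*v - 9)^2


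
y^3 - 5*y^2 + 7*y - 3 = (y - 3)*(y - 1)^2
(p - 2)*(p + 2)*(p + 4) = p^3 + 4*p^2 - 4*p - 16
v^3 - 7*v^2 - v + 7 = (v - 7)*(v - 1)*(v + 1)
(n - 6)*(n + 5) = n^2 - n - 30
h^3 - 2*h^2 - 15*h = h*(h - 5)*(h + 3)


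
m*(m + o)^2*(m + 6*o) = m^4 + 8*m^3*o + 13*m^2*o^2 + 6*m*o^3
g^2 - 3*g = g*(g - 3)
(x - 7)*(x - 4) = x^2 - 11*x + 28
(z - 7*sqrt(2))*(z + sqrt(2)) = z^2 - 6*sqrt(2)*z - 14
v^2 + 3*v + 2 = (v + 1)*(v + 2)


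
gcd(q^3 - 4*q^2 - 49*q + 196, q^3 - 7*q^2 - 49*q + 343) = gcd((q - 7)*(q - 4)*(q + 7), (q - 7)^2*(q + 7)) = q^2 - 49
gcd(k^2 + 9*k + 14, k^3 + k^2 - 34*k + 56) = k + 7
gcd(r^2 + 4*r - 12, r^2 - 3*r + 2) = r - 2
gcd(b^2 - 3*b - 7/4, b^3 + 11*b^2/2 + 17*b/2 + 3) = b + 1/2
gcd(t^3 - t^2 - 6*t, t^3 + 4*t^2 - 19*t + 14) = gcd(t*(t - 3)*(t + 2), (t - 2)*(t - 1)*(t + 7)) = 1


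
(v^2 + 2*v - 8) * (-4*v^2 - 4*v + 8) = -4*v^4 - 12*v^3 + 32*v^2 + 48*v - 64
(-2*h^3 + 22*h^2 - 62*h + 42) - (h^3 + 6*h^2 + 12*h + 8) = -3*h^3 + 16*h^2 - 74*h + 34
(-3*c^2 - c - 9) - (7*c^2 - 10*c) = -10*c^2 + 9*c - 9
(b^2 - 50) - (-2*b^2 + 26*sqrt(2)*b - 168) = 3*b^2 - 26*sqrt(2)*b + 118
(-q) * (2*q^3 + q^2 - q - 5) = -2*q^4 - q^3 + q^2 + 5*q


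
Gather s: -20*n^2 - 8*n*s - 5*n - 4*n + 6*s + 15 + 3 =-20*n^2 - 9*n + s*(6 - 8*n) + 18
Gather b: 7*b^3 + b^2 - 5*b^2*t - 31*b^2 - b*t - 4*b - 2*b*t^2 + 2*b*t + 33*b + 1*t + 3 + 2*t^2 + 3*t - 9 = 7*b^3 + b^2*(-5*t - 30) + b*(-2*t^2 + t + 29) + 2*t^2 + 4*t - 6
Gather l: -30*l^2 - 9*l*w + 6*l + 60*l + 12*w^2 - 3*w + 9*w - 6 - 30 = -30*l^2 + l*(66 - 9*w) + 12*w^2 + 6*w - 36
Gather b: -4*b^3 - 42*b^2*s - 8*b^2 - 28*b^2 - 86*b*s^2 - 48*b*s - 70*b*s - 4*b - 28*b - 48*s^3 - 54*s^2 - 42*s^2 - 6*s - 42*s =-4*b^3 + b^2*(-42*s - 36) + b*(-86*s^2 - 118*s - 32) - 48*s^3 - 96*s^2 - 48*s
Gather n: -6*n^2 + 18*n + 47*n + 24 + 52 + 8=-6*n^2 + 65*n + 84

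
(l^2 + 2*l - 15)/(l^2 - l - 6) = (l + 5)/(l + 2)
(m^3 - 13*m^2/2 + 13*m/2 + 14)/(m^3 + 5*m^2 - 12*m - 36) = (2*m^3 - 13*m^2 + 13*m + 28)/(2*(m^3 + 5*m^2 - 12*m - 36))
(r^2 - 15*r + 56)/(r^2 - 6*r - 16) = (r - 7)/(r + 2)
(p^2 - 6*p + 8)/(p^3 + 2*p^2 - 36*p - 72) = (p^2 - 6*p + 8)/(p^3 + 2*p^2 - 36*p - 72)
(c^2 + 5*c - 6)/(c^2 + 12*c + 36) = (c - 1)/(c + 6)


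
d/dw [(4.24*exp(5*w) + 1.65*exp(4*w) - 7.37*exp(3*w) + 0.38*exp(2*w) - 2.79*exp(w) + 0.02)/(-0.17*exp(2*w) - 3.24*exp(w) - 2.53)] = (-2.1624*exp(6*w) - 55.5114*exp(5*w) - 68.4211*exp(4*w) + 31.0596*exp(3*w) + 54.2328*exp(2*w) - 1.916*exp(w) + 7.1235)*exp(w)/(0.0289*exp(4*w) + 1.1016*exp(3*w) + 11.3578*exp(2*w) + 16.3944*exp(w) + 6.4009)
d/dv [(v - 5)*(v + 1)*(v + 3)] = 3*v^2 - 2*v - 17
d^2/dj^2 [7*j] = 0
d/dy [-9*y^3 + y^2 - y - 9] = -27*y^2 + 2*y - 1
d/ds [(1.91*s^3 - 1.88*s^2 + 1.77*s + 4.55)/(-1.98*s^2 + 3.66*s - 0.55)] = (-3.7818*s^4 + 13.9812*s^3 - 6.5277*s^2 + 20.086*s - 17.6265)/(3.9204*s^4 - 14.4936*s^3 + 15.5736*s^2 - 4.026*s + 0.3025)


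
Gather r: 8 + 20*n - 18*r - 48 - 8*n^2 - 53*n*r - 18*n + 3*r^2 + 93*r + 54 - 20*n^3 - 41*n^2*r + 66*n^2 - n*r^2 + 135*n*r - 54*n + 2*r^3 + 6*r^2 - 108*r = -20*n^3 + 58*n^2 - 52*n + 2*r^3 + r^2*(9 - n) + r*(-41*n^2 + 82*n - 33) + 14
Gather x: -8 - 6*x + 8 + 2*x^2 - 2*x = 2*x^2 - 8*x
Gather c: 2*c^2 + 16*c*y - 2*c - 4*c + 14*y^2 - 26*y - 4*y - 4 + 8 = 2*c^2 + c*(16*y - 6) + 14*y^2 - 30*y + 4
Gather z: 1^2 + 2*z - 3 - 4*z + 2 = -2*z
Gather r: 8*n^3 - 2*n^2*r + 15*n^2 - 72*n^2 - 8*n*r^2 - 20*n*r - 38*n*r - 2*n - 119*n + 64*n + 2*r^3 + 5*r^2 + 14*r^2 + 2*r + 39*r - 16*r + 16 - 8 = 8*n^3 - 57*n^2 - 57*n + 2*r^3 + r^2*(19 - 8*n) + r*(-2*n^2 - 58*n + 25) + 8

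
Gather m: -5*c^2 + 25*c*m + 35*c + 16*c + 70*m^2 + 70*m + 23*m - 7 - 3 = -5*c^2 + 51*c + 70*m^2 + m*(25*c + 93) - 10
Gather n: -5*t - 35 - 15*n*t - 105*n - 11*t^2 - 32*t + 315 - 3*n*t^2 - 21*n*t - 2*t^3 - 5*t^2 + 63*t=n*(-3*t^2 - 36*t - 105) - 2*t^3 - 16*t^2 + 26*t + 280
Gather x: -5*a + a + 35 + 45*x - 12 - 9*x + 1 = -4*a + 36*x + 24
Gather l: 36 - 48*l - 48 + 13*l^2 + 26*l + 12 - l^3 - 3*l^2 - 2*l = -l^3 + 10*l^2 - 24*l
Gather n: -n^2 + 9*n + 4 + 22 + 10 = -n^2 + 9*n + 36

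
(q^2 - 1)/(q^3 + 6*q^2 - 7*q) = (q + 1)/(q*(q + 7))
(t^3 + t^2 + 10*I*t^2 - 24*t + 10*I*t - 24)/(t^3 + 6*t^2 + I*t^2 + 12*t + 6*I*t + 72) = (t^2 + t*(1 + 6*I) + 6*I)/(t^2 + 3*t*(2 - I) - 18*I)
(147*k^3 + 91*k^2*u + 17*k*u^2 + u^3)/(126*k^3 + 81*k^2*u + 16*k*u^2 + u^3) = (7*k + u)/(6*k + u)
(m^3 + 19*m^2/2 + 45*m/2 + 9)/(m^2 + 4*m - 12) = (2*m^2 + 7*m + 3)/(2*(m - 2))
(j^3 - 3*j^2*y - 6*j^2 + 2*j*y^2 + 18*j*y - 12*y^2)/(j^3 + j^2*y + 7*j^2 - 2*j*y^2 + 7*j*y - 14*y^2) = (j^2 - 2*j*y - 6*j + 12*y)/(j^2 + 2*j*y + 7*j + 14*y)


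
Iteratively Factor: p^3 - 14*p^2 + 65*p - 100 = (p - 4)*(p^2 - 10*p + 25) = (p - 5)*(p - 4)*(p - 5)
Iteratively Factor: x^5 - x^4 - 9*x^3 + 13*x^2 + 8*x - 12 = (x + 1)*(x^4 - 2*x^3 - 7*x^2 + 20*x - 12) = (x + 1)*(x + 3)*(x^3 - 5*x^2 + 8*x - 4) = (x - 1)*(x + 1)*(x + 3)*(x^2 - 4*x + 4) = (x - 2)*(x - 1)*(x + 1)*(x + 3)*(x - 2)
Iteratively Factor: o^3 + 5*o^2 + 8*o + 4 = (o + 2)*(o^2 + 3*o + 2) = (o + 1)*(o + 2)*(o + 2)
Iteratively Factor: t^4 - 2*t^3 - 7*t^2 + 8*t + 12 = (t - 2)*(t^3 - 7*t - 6) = (t - 3)*(t - 2)*(t^2 + 3*t + 2) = (t - 3)*(t - 2)*(t + 2)*(t + 1)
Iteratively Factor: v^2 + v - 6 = (v - 2)*(v + 3)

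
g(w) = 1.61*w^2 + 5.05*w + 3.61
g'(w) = 3.22*w + 5.05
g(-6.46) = 38.17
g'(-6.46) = -15.75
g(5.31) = 75.82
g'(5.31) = 22.15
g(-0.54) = 1.35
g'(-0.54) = 3.31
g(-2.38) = 0.71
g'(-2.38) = -2.61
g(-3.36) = 4.82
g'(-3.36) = -5.77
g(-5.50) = 24.54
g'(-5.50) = -12.66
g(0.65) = 7.57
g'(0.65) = 7.14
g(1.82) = 18.13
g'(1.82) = 10.91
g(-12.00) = 174.85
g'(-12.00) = -33.59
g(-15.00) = 290.11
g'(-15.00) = -43.25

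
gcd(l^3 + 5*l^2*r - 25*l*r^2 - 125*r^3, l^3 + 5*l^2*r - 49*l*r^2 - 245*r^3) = l + 5*r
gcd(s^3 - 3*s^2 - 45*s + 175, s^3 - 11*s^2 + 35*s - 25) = s^2 - 10*s + 25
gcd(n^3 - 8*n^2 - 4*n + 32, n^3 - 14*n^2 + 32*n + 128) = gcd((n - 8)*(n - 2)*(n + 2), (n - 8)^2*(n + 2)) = n^2 - 6*n - 16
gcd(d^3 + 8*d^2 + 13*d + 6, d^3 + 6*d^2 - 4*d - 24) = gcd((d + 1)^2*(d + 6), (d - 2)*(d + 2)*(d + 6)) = d + 6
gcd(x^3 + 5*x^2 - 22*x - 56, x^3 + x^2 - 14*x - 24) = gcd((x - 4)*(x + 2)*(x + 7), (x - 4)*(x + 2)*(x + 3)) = x^2 - 2*x - 8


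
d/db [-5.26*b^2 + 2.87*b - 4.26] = 2.87 - 10.52*b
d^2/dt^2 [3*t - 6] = 0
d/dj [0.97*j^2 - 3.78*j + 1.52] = 1.94*j - 3.78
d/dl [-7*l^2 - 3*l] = -14*l - 3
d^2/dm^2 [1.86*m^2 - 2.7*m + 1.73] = 3.72000000000000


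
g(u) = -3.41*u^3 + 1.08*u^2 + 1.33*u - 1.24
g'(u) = -10.23*u^2 + 2.16*u + 1.33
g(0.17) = -1.00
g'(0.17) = 1.40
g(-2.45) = 52.13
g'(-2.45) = -65.37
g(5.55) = -543.54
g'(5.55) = -301.79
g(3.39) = -117.17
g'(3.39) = -108.91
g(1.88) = -17.58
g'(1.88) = -30.77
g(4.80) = -347.09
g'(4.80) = -224.00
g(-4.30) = 284.13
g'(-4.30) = -197.11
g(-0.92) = 1.11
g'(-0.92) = -9.32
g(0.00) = -1.24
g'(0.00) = 1.33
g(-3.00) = 96.56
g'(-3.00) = -97.22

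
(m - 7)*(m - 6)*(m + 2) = m^3 - 11*m^2 + 16*m + 84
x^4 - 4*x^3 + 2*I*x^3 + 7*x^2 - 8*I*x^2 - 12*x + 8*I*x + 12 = (x - 2)^2*(x - I)*(x + 3*I)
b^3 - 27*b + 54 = (b - 3)^2*(b + 6)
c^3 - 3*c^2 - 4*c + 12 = (c - 3)*(c - 2)*(c + 2)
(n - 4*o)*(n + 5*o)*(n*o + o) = n^3*o + n^2*o^2 + n^2*o - 20*n*o^3 + n*o^2 - 20*o^3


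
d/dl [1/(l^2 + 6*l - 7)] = 2*(-l - 3)/(l^2 + 6*l - 7)^2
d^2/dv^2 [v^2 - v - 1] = 2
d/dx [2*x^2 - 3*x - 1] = 4*x - 3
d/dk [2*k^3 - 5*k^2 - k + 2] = 6*k^2 - 10*k - 1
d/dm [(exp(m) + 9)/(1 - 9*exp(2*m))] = (18*(exp(m) + 9)*exp(m) - 9*exp(2*m) + 1)*exp(m)/(9*exp(2*m) - 1)^2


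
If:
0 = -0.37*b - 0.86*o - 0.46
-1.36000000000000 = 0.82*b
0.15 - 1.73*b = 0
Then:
No Solution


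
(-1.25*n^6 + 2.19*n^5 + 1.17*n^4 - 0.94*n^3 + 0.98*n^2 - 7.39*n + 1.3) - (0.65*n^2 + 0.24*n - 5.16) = -1.25*n^6 + 2.19*n^5 + 1.17*n^4 - 0.94*n^3 + 0.33*n^2 - 7.63*n + 6.46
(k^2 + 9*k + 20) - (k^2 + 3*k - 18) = 6*k + 38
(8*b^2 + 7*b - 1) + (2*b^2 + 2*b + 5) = 10*b^2 + 9*b + 4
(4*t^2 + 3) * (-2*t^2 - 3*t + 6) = -8*t^4 - 12*t^3 + 18*t^2 - 9*t + 18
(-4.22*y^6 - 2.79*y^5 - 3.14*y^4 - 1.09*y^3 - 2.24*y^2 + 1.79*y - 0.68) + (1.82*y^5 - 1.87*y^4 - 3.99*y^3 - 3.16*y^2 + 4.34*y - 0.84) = -4.22*y^6 - 0.97*y^5 - 5.01*y^4 - 5.08*y^3 - 5.4*y^2 + 6.13*y - 1.52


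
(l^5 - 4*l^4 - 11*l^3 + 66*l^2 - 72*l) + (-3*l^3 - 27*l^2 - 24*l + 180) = l^5 - 4*l^4 - 14*l^3 + 39*l^2 - 96*l + 180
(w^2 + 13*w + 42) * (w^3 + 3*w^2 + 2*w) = w^5 + 16*w^4 + 83*w^3 + 152*w^2 + 84*w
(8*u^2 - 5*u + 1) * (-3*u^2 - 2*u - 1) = -24*u^4 - u^3 - u^2 + 3*u - 1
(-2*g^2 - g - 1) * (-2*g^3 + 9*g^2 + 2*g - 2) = 4*g^5 - 16*g^4 - 11*g^3 - 7*g^2 + 2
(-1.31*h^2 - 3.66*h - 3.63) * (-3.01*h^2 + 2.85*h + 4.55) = 3.9431*h^4 + 7.2831*h^3 - 5.4652*h^2 - 26.9985*h - 16.5165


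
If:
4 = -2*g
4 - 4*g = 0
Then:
No Solution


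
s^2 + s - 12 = (s - 3)*(s + 4)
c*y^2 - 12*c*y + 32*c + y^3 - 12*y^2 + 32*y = (c + y)*(y - 8)*(y - 4)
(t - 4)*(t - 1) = t^2 - 5*t + 4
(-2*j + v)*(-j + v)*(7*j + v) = 14*j^3 - 19*j^2*v + 4*j*v^2 + v^3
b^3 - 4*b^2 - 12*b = b*(b - 6)*(b + 2)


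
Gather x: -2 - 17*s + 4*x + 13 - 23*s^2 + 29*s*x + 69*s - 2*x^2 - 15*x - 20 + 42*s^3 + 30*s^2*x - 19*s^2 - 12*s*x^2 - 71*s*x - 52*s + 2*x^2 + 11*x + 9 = 42*s^3 - 42*s^2 - 12*s*x^2 + x*(30*s^2 - 42*s)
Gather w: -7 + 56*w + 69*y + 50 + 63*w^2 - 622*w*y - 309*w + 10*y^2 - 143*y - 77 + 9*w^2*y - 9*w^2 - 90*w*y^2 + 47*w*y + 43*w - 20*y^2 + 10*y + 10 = w^2*(9*y + 54) + w*(-90*y^2 - 575*y - 210) - 10*y^2 - 64*y - 24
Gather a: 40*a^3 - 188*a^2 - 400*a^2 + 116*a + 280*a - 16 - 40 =40*a^3 - 588*a^2 + 396*a - 56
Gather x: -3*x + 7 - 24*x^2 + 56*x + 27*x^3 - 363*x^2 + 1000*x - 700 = 27*x^3 - 387*x^2 + 1053*x - 693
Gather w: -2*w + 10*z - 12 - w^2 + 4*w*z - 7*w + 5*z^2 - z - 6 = -w^2 + w*(4*z - 9) + 5*z^2 + 9*z - 18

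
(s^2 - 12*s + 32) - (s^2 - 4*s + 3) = 29 - 8*s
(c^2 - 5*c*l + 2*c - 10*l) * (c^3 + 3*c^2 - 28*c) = c^5 - 5*c^4*l + 5*c^4 - 25*c^3*l - 22*c^3 + 110*c^2*l - 56*c^2 + 280*c*l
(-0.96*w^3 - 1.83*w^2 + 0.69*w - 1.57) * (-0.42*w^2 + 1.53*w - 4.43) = 0.4032*w^5 - 0.7002*w^4 + 1.1631*w^3 + 9.822*w^2 - 5.4588*w + 6.9551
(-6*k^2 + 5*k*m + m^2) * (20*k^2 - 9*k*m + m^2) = -120*k^4 + 154*k^3*m - 31*k^2*m^2 - 4*k*m^3 + m^4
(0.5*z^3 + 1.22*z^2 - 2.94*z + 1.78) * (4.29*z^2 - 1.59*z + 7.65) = 2.145*z^5 + 4.4388*z^4 - 10.7274*z^3 + 21.6438*z^2 - 25.3212*z + 13.617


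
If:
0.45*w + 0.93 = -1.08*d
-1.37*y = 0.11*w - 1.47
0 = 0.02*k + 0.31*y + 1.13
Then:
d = 5.18939393939394*y - 6.42929292929293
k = -15.5*y - 56.5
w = 13.3636363636364 - 12.4545454545455*y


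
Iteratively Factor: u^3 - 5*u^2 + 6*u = (u - 2)*(u^2 - 3*u) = (u - 3)*(u - 2)*(u)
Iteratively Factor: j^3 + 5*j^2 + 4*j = (j)*(j^2 + 5*j + 4) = j*(j + 4)*(j + 1)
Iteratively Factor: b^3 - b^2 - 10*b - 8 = (b + 1)*(b^2 - 2*b - 8) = (b - 4)*(b + 1)*(b + 2)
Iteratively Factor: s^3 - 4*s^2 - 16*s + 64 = (s - 4)*(s^2 - 16) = (s - 4)*(s + 4)*(s - 4)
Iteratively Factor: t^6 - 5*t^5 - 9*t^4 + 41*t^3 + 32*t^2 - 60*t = (t + 2)*(t^5 - 7*t^4 + 5*t^3 + 31*t^2 - 30*t) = (t - 3)*(t + 2)*(t^4 - 4*t^3 - 7*t^2 + 10*t) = t*(t - 3)*(t + 2)*(t^3 - 4*t^2 - 7*t + 10) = t*(t - 3)*(t + 2)^2*(t^2 - 6*t + 5) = t*(t - 5)*(t - 3)*(t + 2)^2*(t - 1)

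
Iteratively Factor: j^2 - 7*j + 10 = (j - 5)*(j - 2)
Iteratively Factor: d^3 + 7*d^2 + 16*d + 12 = (d + 2)*(d^2 + 5*d + 6) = (d + 2)*(d + 3)*(d + 2)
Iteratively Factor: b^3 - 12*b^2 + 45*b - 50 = (b - 2)*(b^2 - 10*b + 25) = (b - 5)*(b - 2)*(b - 5)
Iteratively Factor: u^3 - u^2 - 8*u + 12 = (u - 2)*(u^2 + u - 6) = (u - 2)^2*(u + 3)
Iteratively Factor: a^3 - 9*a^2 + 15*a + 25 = (a - 5)*(a^2 - 4*a - 5) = (a - 5)^2*(a + 1)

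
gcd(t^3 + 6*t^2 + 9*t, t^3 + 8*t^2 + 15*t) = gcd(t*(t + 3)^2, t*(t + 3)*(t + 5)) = t^2 + 3*t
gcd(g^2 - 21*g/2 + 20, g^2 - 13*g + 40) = g - 8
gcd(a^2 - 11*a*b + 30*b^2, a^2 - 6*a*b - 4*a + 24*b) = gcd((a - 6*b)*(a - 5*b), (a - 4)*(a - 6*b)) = a - 6*b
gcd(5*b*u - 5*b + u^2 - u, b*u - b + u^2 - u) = u - 1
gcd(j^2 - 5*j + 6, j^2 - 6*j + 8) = j - 2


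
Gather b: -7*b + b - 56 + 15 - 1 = -6*b - 42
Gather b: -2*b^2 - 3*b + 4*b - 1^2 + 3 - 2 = -2*b^2 + b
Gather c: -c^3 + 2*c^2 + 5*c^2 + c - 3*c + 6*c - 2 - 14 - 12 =-c^3 + 7*c^2 + 4*c - 28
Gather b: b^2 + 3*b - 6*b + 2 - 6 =b^2 - 3*b - 4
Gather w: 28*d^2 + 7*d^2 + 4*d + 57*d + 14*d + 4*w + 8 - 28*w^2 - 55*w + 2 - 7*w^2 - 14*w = 35*d^2 + 75*d - 35*w^2 - 65*w + 10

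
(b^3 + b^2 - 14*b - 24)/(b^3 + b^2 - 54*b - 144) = (b^2 - 2*b - 8)/(b^2 - 2*b - 48)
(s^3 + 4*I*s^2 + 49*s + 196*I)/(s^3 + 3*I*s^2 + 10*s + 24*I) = (s^2 + 49)/(s^2 - I*s + 6)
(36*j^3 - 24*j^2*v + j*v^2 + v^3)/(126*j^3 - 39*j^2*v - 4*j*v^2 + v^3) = (-2*j + v)/(-7*j + v)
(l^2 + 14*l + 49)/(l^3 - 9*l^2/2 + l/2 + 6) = 2*(l^2 + 14*l + 49)/(2*l^3 - 9*l^2 + l + 12)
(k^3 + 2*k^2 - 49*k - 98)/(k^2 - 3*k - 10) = (k^2 - 49)/(k - 5)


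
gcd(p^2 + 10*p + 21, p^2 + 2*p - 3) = p + 3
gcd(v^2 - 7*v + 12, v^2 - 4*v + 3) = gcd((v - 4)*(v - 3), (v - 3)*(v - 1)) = v - 3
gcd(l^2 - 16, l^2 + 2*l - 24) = l - 4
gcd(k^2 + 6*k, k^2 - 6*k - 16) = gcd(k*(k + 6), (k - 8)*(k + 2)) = 1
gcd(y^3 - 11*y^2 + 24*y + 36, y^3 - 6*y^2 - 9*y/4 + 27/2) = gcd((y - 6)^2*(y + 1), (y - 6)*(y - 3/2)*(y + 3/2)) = y - 6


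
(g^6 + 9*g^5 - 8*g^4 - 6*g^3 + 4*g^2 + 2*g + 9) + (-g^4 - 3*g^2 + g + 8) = g^6 + 9*g^5 - 9*g^4 - 6*g^3 + g^2 + 3*g + 17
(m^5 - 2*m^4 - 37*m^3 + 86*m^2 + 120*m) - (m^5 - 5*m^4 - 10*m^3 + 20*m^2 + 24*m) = 3*m^4 - 27*m^3 + 66*m^2 + 96*m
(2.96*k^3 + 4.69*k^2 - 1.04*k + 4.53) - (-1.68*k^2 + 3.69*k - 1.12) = 2.96*k^3 + 6.37*k^2 - 4.73*k + 5.65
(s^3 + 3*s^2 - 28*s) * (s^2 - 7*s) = s^5 - 4*s^4 - 49*s^3 + 196*s^2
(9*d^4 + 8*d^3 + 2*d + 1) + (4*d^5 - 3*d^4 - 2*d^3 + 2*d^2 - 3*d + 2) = 4*d^5 + 6*d^4 + 6*d^3 + 2*d^2 - d + 3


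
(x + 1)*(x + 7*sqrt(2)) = x^2 + x + 7*sqrt(2)*x + 7*sqrt(2)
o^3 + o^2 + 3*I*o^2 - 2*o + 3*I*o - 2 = (o + 1)*(o + I)*(o + 2*I)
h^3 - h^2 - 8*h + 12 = (h - 2)^2*(h + 3)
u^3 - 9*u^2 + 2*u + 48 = (u - 8)*(u - 3)*(u + 2)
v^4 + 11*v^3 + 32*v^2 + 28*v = v*(v + 2)^2*(v + 7)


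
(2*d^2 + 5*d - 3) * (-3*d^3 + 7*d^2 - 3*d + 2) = -6*d^5 - d^4 + 38*d^3 - 32*d^2 + 19*d - 6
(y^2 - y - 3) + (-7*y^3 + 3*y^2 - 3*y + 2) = -7*y^3 + 4*y^2 - 4*y - 1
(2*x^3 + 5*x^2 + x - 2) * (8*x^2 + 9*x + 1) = 16*x^5 + 58*x^4 + 55*x^3 - 2*x^2 - 17*x - 2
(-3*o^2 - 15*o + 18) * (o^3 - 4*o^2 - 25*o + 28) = -3*o^5 - 3*o^4 + 153*o^3 + 219*o^2 - 870*o + 504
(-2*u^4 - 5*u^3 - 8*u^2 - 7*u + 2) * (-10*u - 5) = 20*u^5 + 60*u^4 + 105*u^3 + 110*u^2 + 15*u - 10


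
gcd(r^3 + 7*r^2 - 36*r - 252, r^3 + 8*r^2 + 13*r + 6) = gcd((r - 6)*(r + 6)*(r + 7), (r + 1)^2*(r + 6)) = r + 6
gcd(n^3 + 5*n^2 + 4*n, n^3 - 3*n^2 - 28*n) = n^2 + 4*n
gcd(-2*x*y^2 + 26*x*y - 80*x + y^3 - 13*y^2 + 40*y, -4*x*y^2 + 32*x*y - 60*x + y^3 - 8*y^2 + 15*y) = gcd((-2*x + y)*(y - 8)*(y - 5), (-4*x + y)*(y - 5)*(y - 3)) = y - 5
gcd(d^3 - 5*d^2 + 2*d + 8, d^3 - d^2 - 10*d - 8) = d^2 - 3*d - 4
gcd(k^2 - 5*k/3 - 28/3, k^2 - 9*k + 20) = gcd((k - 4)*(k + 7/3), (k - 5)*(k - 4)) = k - 4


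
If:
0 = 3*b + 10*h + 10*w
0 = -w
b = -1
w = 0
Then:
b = -1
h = 3/10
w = 0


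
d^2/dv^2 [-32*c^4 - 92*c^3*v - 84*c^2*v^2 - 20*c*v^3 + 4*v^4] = -168*c^2 - 120*c*v + 48*v^2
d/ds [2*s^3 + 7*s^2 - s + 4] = 6*s^2 + 14*s - 1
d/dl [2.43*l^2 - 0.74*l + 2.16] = 4.86*l - 0.74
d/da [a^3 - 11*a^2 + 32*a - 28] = 3*a^2 - 22*a + 32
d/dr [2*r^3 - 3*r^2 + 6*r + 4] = 6*r^2 - 6*r + 6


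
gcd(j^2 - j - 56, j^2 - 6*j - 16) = j - 8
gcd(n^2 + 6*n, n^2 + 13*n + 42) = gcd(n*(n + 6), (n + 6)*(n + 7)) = n + 6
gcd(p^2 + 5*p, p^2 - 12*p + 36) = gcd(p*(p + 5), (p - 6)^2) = 1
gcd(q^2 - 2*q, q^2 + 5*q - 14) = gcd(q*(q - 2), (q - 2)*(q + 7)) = q - 2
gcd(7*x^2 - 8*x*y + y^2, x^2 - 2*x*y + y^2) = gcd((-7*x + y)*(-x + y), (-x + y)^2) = x - y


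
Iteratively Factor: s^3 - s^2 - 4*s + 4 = (s - 2)*(s^2 + s - 2) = (s - 2)*(s - 1)*(s + 2)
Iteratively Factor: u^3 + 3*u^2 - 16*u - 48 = (u + 4)*(u^2 - u - 12) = (u + 3)*(u + 4)*(u - 4)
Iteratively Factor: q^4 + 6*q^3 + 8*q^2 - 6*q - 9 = (q + 3)*(q^3 + 3*q^2 - q - 3) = (q + 3)^2*(q^2 - 1) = (q - 1)*(q + 3)^2*(q + 1)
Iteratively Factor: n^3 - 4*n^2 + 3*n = (n - 1)*(n^2 - 3*n) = (n - 3)*(n - 1)*(n)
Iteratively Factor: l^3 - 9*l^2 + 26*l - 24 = (l - 4)*(l^2 - 5*l + 6) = (l - 4)*(l - 2)*(l - 3)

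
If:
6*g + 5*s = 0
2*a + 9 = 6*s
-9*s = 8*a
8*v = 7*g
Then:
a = -27/22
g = -10/11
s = 12/11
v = -35/44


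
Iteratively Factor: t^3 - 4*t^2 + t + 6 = (t - 3)*(t^2 - t - 2) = (t - 3)*(t + 1)*(t - 2)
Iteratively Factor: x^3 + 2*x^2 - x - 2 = (x - 1)*(x^2 + 3*x + 2) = (x - 1)*(x + 2)*(x + 1)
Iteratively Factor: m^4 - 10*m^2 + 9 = (m - 3)*(m^3 + 3*m^2 - m - 3) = (m - 3)*(m - 1)*(m^2 + 4*m + 3) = (m - 3)*(m - 1)*(m + 1)*(m + 3)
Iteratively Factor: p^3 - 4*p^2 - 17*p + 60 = (p - 3)*(p^2 - p - 20) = (p - 3)*(p + 4)*(p - 5)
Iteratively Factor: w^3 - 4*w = (w - 2)*(w^2 + 2*w) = (w - 2)*(w + 2)*(w)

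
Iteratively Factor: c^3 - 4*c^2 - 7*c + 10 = (c - 5)*(c^2 + c - 2) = (c - 5)*(c + 2)*(c - 1)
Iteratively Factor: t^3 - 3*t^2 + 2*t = (t - 1)*(t^2 - 2*t) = t*(t - 1)*(t - 2)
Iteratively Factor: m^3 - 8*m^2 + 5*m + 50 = (m - 5)*(m^2 - 3*m - 10) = (m - 5)^2*(m + 2)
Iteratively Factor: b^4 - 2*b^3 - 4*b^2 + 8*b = (b - 2)*(b^3 - 4*b) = b*(b - 2)*(b^2 - 4) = b*(b - 2)*(b + 2)*(b - 2)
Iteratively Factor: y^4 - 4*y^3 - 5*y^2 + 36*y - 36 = (y - 2)*(y^3 - 2*y^2 - 9*y + 18) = (y - 2)^2*(y^2 - 9) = (y - 2)^2*(y + 3)*(y - 3)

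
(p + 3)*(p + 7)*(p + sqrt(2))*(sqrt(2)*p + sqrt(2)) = sqrt(2)*p^4 + 2*p^3 + 11*sqrt(2)*p^3 + 22*p^2 + 31*sqrt(2)*p^2 + 21*sqrt(2)*p + 62*p + 42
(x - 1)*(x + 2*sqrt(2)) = x^2 - x + 2*sqrt(2)*x - 2*sqrt(2)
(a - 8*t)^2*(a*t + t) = a^3*t - 16*a^2*t^2 + a^2*t + 64*a*t^3 - 16*a*t^2 + 64*t^3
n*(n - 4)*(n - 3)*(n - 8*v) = n^4 - 8*n^3*v - 7*n^3 + 56*n^2*v + 12*n^2 - 96*n*v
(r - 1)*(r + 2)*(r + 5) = r^3 + 6*r^2 + 3*r - 10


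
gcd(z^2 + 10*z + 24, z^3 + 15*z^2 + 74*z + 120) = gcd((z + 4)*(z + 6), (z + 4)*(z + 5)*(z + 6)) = z^2 + 10*z + 24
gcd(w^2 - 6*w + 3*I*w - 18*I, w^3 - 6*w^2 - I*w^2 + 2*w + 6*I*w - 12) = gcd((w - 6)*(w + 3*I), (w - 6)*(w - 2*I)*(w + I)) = w - 6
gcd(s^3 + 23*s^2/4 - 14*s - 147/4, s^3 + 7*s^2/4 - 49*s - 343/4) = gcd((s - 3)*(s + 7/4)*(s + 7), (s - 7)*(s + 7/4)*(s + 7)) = s^2 + 35*s/4 + 49/4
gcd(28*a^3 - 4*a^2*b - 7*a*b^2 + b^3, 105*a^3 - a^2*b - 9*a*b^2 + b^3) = 7*a - b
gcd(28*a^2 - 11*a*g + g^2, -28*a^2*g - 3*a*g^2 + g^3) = 7*a - g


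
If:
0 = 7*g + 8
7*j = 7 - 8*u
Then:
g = -8/7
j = 1 - 8*u/7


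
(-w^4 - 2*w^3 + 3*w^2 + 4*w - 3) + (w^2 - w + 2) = -w^4 - 2*w^3 + 4*w^2 + 3*w - 1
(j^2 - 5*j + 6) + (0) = j^2 - 5*j + 6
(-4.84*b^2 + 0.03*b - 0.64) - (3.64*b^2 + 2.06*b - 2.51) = -8.48*b^2 - 2.03*b + 1.87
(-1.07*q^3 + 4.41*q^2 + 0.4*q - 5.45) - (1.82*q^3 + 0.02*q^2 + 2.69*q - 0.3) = -2.89*q^3 + 4.39*q^2 - 2.29*q - 5.15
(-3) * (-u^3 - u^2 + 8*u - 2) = 3*u^3 + 3*u^2 - 24*u + 6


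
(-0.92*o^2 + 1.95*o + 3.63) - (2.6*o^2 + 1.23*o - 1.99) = -3.52*o^2 + 0.72*o + 5.62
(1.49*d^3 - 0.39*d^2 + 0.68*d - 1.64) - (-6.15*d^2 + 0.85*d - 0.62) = 1.49*d^3 + 5.76*d^2 - 0.17*d - 1.02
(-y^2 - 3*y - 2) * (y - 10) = -y^3 + 7*y^2 + 28*y + 20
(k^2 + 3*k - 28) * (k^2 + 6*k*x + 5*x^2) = k^4 + 6*k^3*x + 3*k^3 + 5*k^2*x^2 + 18*k^2*x - 28*k^2 + 15*k*x^2 - 168*k*x - 140*x^2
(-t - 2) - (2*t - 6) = 4 - 3*t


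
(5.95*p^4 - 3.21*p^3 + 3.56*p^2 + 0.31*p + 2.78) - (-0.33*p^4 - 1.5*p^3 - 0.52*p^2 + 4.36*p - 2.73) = 6.28*p^4 - 1.71*p^3 + 4.08*p^2 - 4.05*p + 5.51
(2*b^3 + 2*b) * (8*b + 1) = 16*b^4 + 2*b^3 + 16*b^2 + 2*b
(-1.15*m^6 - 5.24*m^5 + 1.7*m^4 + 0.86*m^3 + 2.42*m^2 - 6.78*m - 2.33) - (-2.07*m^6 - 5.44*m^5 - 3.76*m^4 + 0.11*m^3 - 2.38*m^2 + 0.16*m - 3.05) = 0.92*m^6 + 0.2*m^5 + 5.46*m^4 + 0.75*m^3 + 4.8*m^2 - 6.94*m + 0.72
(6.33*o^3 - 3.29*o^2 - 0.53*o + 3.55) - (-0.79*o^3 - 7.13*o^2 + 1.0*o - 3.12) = 7.12*o^3 + 3.84*o^2 - 1.53*o + 6.67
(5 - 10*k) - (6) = -10*k - 1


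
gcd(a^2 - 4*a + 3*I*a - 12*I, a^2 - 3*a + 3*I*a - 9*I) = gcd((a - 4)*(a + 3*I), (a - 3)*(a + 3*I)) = a + 3*I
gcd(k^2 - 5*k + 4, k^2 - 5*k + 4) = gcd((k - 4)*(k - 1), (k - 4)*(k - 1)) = k^2 - 5*k + 4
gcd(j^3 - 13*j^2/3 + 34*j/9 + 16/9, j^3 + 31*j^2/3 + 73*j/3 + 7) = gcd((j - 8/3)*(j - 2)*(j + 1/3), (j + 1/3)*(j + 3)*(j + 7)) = j + 1/3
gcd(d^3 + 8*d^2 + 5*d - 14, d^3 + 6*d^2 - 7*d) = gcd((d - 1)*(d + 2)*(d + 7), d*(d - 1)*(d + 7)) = d^2 + 6*d - 7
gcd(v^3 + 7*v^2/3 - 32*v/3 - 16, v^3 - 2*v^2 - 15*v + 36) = v^2 + v - 12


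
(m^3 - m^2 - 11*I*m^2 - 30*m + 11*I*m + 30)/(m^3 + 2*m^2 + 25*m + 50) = (m^2 - m*(1 + 6*I) + 6*I)/(m^2 + m*(2 + 5*I) + 10*I)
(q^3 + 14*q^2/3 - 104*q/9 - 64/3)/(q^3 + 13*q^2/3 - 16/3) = (q^2 + 10*q/3 - 16)/(q^2 + 3*q - 4)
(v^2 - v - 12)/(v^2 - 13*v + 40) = (v^2 - v - 12)/(v^2 - 13*v + 40)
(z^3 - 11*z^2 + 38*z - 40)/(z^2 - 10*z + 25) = (z^2 - 6*z + 8)/(z - 5)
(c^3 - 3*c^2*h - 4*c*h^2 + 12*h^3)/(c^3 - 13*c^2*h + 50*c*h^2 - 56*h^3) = (c^2 - c*h - 6*h^2)/(c^2 - 11*c*h + 28*h^2)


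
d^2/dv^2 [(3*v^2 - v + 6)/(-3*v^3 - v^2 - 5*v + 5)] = 2*(-27*v^6 + 27*v^5 - 180*v^4 - 458*v^3 - 243*v^2 - 345*v - 230)/(27*v^9 + 27*v^8 + 144*v^7 - 44*v^6 + 150*v^5 - 390*v^4 + 200*v^3 - 300*v^2 + 375*v - 125)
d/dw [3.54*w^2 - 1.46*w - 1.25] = 7.08*w - 1.46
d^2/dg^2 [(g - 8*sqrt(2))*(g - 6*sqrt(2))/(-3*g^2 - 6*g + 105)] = 2*(2*g^3 + 14*sqrt(2)*g^3 - 393*g^2 - 576*g + 1470*sqrt(2)*g - 4969 + 980*sqrt(2))/(3*(g^6 + 6*g^5 - 93*g^4 - 412*g^3 + 3255*g^2 + 7350*g - 42875))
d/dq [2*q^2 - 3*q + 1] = 4*q - 3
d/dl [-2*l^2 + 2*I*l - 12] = -4*l + 2*I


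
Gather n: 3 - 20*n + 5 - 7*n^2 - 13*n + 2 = -7*n^2 - 33*n + 10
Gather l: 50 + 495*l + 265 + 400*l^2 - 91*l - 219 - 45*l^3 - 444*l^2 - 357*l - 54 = -45*l^3 - 44*l^2 + 47*l + 42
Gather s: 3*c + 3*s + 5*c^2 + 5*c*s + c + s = 5*c^2 + 4*c + s*(5*c + 4)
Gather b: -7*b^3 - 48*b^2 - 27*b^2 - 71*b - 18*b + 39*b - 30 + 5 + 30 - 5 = -7*b^3 - 75*b^2 - 50*b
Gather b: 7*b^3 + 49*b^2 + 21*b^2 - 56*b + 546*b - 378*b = 7*b^3 + 70*b^2 + 112*b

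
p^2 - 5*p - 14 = (p - 7)*(p + 2)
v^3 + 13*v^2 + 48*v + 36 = (v + 1)*(v + 6)^2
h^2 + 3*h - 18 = (h - 3)*(h + 6)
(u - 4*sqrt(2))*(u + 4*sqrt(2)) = u^2 - 32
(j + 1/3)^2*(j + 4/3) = j^3 + 2*j^2 + j + 4/27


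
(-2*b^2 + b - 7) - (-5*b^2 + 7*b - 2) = 3*b^2 - 6*b - 5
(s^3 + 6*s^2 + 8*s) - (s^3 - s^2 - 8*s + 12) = 7*s^2 + 16*s - 12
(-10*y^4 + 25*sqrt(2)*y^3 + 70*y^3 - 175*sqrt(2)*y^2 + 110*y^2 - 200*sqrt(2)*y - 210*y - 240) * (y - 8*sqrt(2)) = -10*y^5 + 70*y^4 + 105*sqrt(2)*y^4 - 735*sqrt(2)*y^3 - 290*y^3 - 1080*sqrt(2)*y^2 + 2590*y^2 + 1680*sqrt(2)*y + 2960*y + 1920*sqrt(2)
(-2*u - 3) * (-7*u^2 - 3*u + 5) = 14*u^3 + 27*u^2 - u - 15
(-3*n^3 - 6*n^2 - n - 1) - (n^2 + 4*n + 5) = -3*n^3 - 7*n^2 - 5*n - 6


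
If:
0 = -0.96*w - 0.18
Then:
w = -0.19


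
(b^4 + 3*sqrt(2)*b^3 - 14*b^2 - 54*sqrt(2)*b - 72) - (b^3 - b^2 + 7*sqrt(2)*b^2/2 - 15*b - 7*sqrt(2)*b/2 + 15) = b^4 - b^3 + 3*sqrt(2)*b^3 - 13*b^2 - 7*sqrt(2)*b^2/2 - 101*sqrt(2)*b/2 + 15*b - 87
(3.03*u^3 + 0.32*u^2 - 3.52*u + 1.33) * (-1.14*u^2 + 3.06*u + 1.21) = -3.4542*u^5 + 8.907*u^4 + 8.6583*u^3 - 11.9002*u^2 - 0.1894*u + 1.6093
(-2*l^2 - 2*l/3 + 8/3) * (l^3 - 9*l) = -2*l^5 - 2*l^4/3 + 62*l^3/3 + 6*l^2 - 24*l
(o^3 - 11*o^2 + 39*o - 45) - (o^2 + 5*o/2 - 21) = o^3 - 12*o^2 + 73*o/2 - 24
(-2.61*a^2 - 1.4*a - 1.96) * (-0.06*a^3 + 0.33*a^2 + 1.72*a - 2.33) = 0.1566*a^5 - 0.7773*a^4 - 4.8336*a^3 + 3.0265*a^2 - 0.1092*a + 4.5668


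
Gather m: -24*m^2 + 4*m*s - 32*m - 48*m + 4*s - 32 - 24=-24*m^2 + m*(4*s - 80) + 4*s - 56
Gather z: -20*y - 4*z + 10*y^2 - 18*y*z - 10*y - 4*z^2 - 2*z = 10*y^2 - 30*y - 4*z^2 + z*(-18*y - 6)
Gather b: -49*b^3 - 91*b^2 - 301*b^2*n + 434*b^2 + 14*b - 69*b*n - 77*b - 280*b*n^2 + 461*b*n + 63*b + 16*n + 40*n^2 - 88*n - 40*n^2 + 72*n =-49*b^3 + b^2*(343 - 301*n) + b*(-280*n^2 + 392*n)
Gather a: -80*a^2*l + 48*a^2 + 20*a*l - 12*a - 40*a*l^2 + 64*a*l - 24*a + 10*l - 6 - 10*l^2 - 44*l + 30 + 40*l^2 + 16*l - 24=a^2*(48 - 80*l) + a*(-40*l^2 + 84*l - 36) + 30*l^2 - 18*l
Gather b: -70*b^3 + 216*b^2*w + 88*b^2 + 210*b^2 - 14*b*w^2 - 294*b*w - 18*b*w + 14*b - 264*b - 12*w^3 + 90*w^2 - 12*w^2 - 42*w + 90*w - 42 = -70*b^3 + b^2*(216*w + 298) + b*(-14*w^2 - 312*w - 250) - 12*w^3 + 78*w^2 + 48*w - 42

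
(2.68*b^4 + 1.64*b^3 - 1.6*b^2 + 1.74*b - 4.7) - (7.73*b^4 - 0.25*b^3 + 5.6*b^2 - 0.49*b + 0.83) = -5.05*b^4 + 1.89*b^3 - 7.2*b^2 + 2.23*b - 5.53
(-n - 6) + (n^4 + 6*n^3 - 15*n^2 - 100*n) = n^4 + 6*n^3 - 15*n^2 - 101*n - 6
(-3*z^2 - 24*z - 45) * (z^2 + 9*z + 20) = -3*z^4 - 51*z^3 - 321*z^2 - 885*z - 900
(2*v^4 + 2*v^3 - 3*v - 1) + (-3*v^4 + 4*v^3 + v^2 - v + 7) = -v^4 + 6*v^3 + v^2 - 4*v + 6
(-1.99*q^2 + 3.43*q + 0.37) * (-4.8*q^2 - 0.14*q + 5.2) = 9.552*q^4 - 16.1854*q^3 - 12.6042*q^2 + 17.7842*q + 1.924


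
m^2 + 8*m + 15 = (m + 3)*(m + 5)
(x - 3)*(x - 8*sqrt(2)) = x^2 - 8*sqrt(2)*x - 3*x + 24*sqrt(2)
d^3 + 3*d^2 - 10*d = d*(d - 2)*(d + 5)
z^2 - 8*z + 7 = (z - 7)*(z - 1)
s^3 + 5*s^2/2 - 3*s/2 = s*(s - 1/2)*(s + 3)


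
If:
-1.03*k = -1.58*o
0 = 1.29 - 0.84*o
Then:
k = 2.36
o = 1.54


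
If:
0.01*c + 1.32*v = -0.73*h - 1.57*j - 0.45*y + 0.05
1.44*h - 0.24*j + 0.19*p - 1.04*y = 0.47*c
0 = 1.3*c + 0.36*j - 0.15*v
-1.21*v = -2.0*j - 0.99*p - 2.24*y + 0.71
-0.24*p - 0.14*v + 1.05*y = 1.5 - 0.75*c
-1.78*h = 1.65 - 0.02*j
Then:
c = 15.35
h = -1.36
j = -38.45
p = 90.61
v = 40.74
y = 16.61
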